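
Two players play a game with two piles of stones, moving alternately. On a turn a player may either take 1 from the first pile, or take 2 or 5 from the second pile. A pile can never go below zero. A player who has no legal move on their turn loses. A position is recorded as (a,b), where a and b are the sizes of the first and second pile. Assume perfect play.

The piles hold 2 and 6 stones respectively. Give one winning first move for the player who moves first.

Move to (1,6).

Compute win/loss labels from the base case upward. A position with no move is L. Any other position is W if it can reach an L in one move, else L.
No move ever increases a pile, so every position that can arise here has a ≤ 2 and b ≤ 6; it is enough to label the cells with 0 ≤ a ≤ 2 and 0 ≤ b ≤ 6.
Every move lowers a or b (never raises either), so fill the grid row by row in increasing a, and left to right within a row: each cell's successors are then already labelled.
      b=0  b=1  b=2  b=3  b=4  b=5  b=6
a=0:    L    L    W    W    L    W    W
a=1:    W    W    L    L    W    W    L
a=2:    L    L    W    W    L    W    W
Cells with no legal move (terminal, hence L): (0,0), (0,1).
The remaining L cells, each justified by listing all of its moves:
(0,4): L (sole option (0,2)(W) is W)
(1,2): L (options (0,2)(W), (1,0)(W) are all W)
(1,3): L (options (0,3)(W), (1,1)(W) are all W)
(1,6): L (options (0,6)(W), (1,4)(W), (1,1)(W) are all W)
(2,0): L (sole option (1,0)(W) is W)
(2,1): L (sole option (1,1)(W) is W)
(2,4): L (options (1,4)(W), (2,2)(W) are all W)
Every other cell has at least one move into one of the L cells above, so it is W.
From (2,6), the L positions reachable in one move are: (1,6), (2,4), (2,1). Any move reaching one of these is winning.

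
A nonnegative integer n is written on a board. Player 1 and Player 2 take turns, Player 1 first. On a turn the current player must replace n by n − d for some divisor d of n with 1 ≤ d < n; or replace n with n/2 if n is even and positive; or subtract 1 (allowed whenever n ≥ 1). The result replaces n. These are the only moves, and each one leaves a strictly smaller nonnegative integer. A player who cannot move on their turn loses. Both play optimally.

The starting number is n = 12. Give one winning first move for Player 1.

Move to 9.

Positions with no move are L. A position that does have a move is losing for the player to move precisely when every available move leads to a winning position for the opponent. Fill in the labels:
n=0: no move → L
n=1: W (go to 0, an L position)
n=2: L (sole option 1(W) is W)
n=3: W (go to 2, an L position)
n=4: W (go to 2, an L position)
n=5: L (sole option 4(W) is W)
n=6: W (go to 5, an L position)
n=7: L (sole option 6(W) is W)
n=8: W (go to 7, an L position)
n=9: L (options 6(W), 8(W) are all W)
n=10: W (go to 5, an L position)
n=11: L (sole option 10(W) is W)
n=12: W (go to 9, an L position)
From 12, the L positions reachable in one move are: 9, 11. Any move reaching one of these is winning.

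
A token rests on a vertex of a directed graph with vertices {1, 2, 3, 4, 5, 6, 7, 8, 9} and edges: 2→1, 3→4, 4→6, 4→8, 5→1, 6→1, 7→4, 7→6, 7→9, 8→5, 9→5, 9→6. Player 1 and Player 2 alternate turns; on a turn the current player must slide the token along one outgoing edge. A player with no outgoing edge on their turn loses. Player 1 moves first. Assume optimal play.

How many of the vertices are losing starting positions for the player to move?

4

Compute win/loss labels from the base case upward. A position with no move is L. Any other position is W if it can reach an L in one move, else L.
Every edge goes from a vertex to one that appears earlier in the order 1, 6, 5, 8, 4, 3, 9, 2, 7, so processing vertices in that order labels each vertex after all of its successors.
1: no outgoing edge → L
6: W (go to 1, an L position)
5: W (go to 1, an L position)
8: L (sole option 5(W) is W)
4: W (go to 8, an L position)
3: L (sole option 4(W) is W)
9: L (options 5(W), 6(W) are all W)
2: W (go to 1, an L position)
7: W (go to 9, an L position)
The L vertices are 1, 3, 8, 9; that is 4 in all.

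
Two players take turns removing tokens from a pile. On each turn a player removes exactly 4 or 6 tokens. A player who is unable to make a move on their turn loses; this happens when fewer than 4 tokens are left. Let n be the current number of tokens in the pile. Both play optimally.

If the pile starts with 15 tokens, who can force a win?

Use the standard recursion: the mover loses at a terminal position; elsewhere, the mover wins exactly when some move hands the opponent an L position.
n=0: no move → L
n=1: no move → L
n=2: no move → L
n=3: no move → L
n=4: W (go to 0, an L position)
n=5: W (go to 1, an L position)
n=6: W (go to 2, an L position)
n=7: W (go to 3, an L position)
n=8: W (go to 2, an L position)
n=9: W (go to 3, an L position)
n=10: L (options 6(W), 4(W) are all W)
n=11: L (options 7(W), 5(W) are all W)
n=12: L (options 8(W), 6(W) are all W)
n=13: L (options 9(W), 7(W) are all W)
n=14: W (go to 10, an L position)
n=15: W (go to 11, an L position)
The starting position 15 is W: the player to move should remove 4, leaving 11, handing over an L position.

The first player wins.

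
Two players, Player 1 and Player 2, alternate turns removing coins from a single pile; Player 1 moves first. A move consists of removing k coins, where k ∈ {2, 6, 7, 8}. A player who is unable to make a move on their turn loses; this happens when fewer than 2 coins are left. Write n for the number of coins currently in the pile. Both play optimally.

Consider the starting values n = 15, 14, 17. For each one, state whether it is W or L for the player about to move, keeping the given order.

15: L, 14: L, 17: W

Positions with no move are L. A position that does have a move is losing for the player to move precisely when every available move leads to a winning position for the opponent. Fill in the labels:
n=0: no move → L
n=1: no move → L
n=2: →0(L), so W
n=3: →1(L), so W
n=4: →2(W) only, which is W, so L
n=5: →3(W) only, which is W, so L
n=6: →4(L), so W
n=7: →5(L), so W
n=8: →1(L), so W
n=9: →1(L), so W
n=10: →4(L), so W
n=11: →5(L), so W
n=12: →5(L), so W
n=13: →5(L), so W
n=14: →12(W), 8(W), 7(W), 6(W) — all W, so L
n=15: →13(W), 9(W), 8(W), 7(W) — all W, so L
n=16: →14(L), so W
n=17: →15(L), so W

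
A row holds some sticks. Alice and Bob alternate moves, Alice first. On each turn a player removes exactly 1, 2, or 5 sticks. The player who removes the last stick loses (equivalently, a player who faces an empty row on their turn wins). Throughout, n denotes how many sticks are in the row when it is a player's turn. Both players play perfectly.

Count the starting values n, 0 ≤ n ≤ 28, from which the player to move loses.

10

Work bottom-up. With no move the player to move wins. Otherwise the position is W if at least one move leads to an L position for the opponent, and L if every move leads to a W.
n=0: no move; the opponent has just taken the last stick and therefore loses → W
n=1: the only move is to 0(W), a W ⇒ L
n=2: can move to 1, which is L ⇒ W
n=3: can move to 1, which is L ⇒ W
n=4: moves to 3(W), 2(W); every one is W ⇒ L
n=5: can move to 4, which is L ⇒ W
n=6: can move to 4, which is L ⇒ W
n=7: moves to 6(W), 5(W), 2(W); every one is W ⇒ L
n=8: can move to 7, which is L ⇒ W
n=9: can move to 7, which is L ⇒ W
n=10: moves to 9(W), 8(W), 5(W); every one is W ⇒ L
n=11: can move to 10, which is L ⇒ W
n=12: can move to 10, which is L ⇒ W
n=13: moves to 12(W), 11(W), 8(W); every one is W ⇒ L
n=14: can move to 13, which is L ⇒ W
n=15: can move to 13, which is L ⇒ W
n=16: moves to 15(W), 14(W), 11(W); every one is W ⇒ L
n=17: can move to 16, which is L ⇒ W
n=18: can move to 16, which is L ⇒ W
n=19: moves to 18(W), 17(W), 14(W); every one is W ⇒ L
n=20: can move to 19, which is L ⇒ W
n=21: can move to 19, which is L ⇒ W
n=22: moves to 21(W), 20(W), 17(W); every one is W ⇒ L
n=23: can move to 22, which is L ⇒ W
n=24: can move to 22, which is L ⇒ W
n=25: moves to 24(W), 23(W), 20(W); every one is W ⇒ L
n=26: can move to 25, which is L ⇒ W
n=27: can move to 25, which is L ⇒ W
n=28: moves to 27(W), 26(W), 23(W); every one is W ⇒ L
L entries with 0 ≤ n ≤ 28: n = 1, 4, 7, 10, 13, 16, 19, 22, 25, 28; that makes 10.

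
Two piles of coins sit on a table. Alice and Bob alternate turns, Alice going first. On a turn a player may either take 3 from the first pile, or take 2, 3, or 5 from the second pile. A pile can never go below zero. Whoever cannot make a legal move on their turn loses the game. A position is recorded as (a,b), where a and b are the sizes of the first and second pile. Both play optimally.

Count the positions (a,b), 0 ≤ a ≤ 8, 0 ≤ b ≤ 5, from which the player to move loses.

18

Work bottom-up. With no move the player to move loses. Otherwise the position is W if at least one move leads to an L position for the opponent, and L if every move leads to a W.
Every move lowers a or b (never raises either), so fill the grid row by row in increasing a, and left to right within a row: each cell's successors are then already labelled.
      b=0  b=1  b=2  b=3  b=4  b=5
a=0:    L    L    W    W    W    W
a=1:    L    L    W    W    W    W
a=2:    L    L    W    W    W    W
a=3:    W    W    L    L    W    W
a=4:    W    W    L    L    W    W
a=5:    W    W    L    L    W    W
a=6:    L    L    W    W    W    W
a=7:    L    L    W    W    W    W
a=8:    L    L    W    W    W    W
Cells with no legal move (terminal, hence L): (0,0), (0,1), (1,0), (1,1), (2,0), (2,1).
The remaining L cells, each justified by listing all of its moves:
(3,2): L (options (0,2)(W), (3,0)(W) are all W)
(3,3): L (options (0,3)(W), (3,1)(W), (3,0)(W) are all W)
(4,2): L (options (1,2)(W), (4,0)(W) are all W)
(4,3): L (options (1,3)(W), (4,1)(W), (4,0)(W) are all W)
(5,2): L (options (2,2)(W), (5,0)(W) are all W)
(5,3): L (options (2,3)(W), (5,1)(W), (5,0)(W) are all W)
(6,0): L (sole option (3,0)(W) is W)
(6,1): L (sole option (3,1)(W) is W)
(7,0): L (sole option (4,0)(W) is W)
(7,1): L (sole option (4,1)(W) is W)
(8,0): L (sole option (5,0)(W) is W)
(8,1): L (sole option (5,1)(W) is W)
Every other cell has at least one move into one of the L cells above, so it is W.
L cells per row: a=0: 2, a=1: 2, a=2: 2, a=3: 2, a=4: 2, a=5: 2, a=6: 2, a=7: 2, a=8: 2; total 18.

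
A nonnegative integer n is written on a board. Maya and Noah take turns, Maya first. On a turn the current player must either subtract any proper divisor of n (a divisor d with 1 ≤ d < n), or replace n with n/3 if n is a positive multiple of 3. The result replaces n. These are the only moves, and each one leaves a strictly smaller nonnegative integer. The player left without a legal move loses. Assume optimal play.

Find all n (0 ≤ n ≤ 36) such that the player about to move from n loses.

0, 1, 4, 7, 9, 11, 13, 15, 17, 19, 23, 25, 28, 31, 36

Label each position W (a win for the player to move) or L (a loss). A position with no legal move is L; any other position is W exactly when some move reaches an L, and L when every move reaches a W.
n=0: no move → L
n=1: no move → L
n=2: W (go to 1, an L position)
n=3: W (go to 1, an L position)
n=4: L (options 2(W), 3(W) are all W)
n=5: W (go to 4, an L position)
n=6: W (go to 4, an L position)
n=7: L (sole option 6(W) is W)
n=8: W (go to 4, an L position)
n=9: L (options 3(W), 6(W), 8(W) are all W)
n=10: W (go to 9, an L position)
n=11: L (sole option 10(W) is W)
n=12: W (go to 4, an L position)
n=13: L (sole option 12(W) is W)
n=14: W (go to 7, an L position)
n=15: L (options 5(W), 10(W), 12(W), 14(W) are all W)
n=16: W (go to 15, an L position)
n=17: L (sole option 16(W) is W)
n=18: W (go to 9, an L position)
n=19: L (sole option 18(W) is W)
n=20: W (go to 15, an L position)
n=21: W (go to 7, an L position)
n=22: W (go to 11, an L position)
n=23: L (sole option 22(W) is W)
n=24: W (go to 23, an L position)
n=25: L (options 20(W), 24(W) are all W)
n=26: W (go to 13, an L position)
n=27: W (go to 9, an L position)
n=28: L (options 14(W), 21(W), 24(W), 26(W), 27(W) are all W)
n=29: W (go to 28, an L position)
n=30: W (go to 15, an L position)
n=31: L (sole option 30(W) is W)
n=32: W (go to 28, an L position)
n=33: W (go to 11, an L position)
n=34: W (go to 17, an L position)
n=35: W (go to 28, an L position)
n=36: L (options 12(W), 18(W), 24(W), 27(W), 30(W), 32(W), 33(W), 34(W), 35(W) are all W)
The losing starting values of n are exactly the entries labelled L in this table (15 of them).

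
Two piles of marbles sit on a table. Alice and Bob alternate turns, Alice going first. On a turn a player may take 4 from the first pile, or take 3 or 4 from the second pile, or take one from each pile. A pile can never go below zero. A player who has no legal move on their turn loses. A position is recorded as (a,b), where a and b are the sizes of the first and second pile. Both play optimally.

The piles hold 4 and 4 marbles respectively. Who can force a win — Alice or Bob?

Bob wins.

Compute win/loss labels from the base case upward. A position with no move is L. Any other position is W if it can reach an L in one move, else L.
No move ever increases a pile, so every position that can arise here has a ≤ 4 and b ≤ 4; it is enough to label the cells with 0 ≤ a ≤ 4 and 0 ≤ b ≤ 4.
Every move lowers a or b (never raises either), so fill the grid row by row in increasing a, and left to right within a row: each cell's successors are then already labelled.
      b=0  b=1  b=2  b=3  b=4
a=0:    L    L    L    W    W
a=1:    L    W    W    W    W
a=2:    L    W    L    W    W
a=3:    L    W    L    W    W
a=4:    W    W    W    W    L
Cells with no legal move (terminal, hence L): (0,0), (0,1), (0,2), (1,0), (2,0), (3,0).
The remaining L cells, each justified by listing all of its moves:
(2,2): only reaches (1,1)(W), which is W → L
(3,2): only reaches (2,1)(W), which is W → L
(4,4): only reaches (0,4)(W), (4,1)(W), (4,0)(W), (3,3)(W), all W → L
Every other cell has at least one move into one of the L cells above, so it is W.
Every move from (4,4) reaches a W position, so the mover loses.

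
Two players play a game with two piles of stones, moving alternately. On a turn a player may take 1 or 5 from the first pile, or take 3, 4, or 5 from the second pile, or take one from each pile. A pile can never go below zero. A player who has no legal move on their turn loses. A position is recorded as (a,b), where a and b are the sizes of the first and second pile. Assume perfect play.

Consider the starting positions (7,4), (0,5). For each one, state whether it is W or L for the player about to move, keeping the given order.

Compute win/loss labels from the base case upward. A position with no move is L. Any other position is W if it can reach an L in one move, else L.
No move ever increases a pile, so every position that can arise here has a ≤ 7 and b ≤ 5; it is enough to label the cells with 0 ≤ a ≤ 7 and 0 ≤ b ≤ 5.
Every move lowers a or b (never raises either), so fill the grid row by row in increasing a, and left to right within a row: each cell's successors are then already labelled.
      b=0  b=1  b=2  b=3  b=4  b=5
a=0:    L    L    L    W    W    W
a=1:    W    W    W    W    L    L
a=2:    L    L    L    W    W    W
a=3:    W    W    W    W    L    L
a=4:    L    L    L    W    W    W
a=5:    W    W    W    W    L    L
a=6:    L    L    L    W    W    W
a=7:    W    W    W    W    L    L
Cells with no legal move (terminal, hence L): (0,0), (0,1), (0,2).
The remaining L cells, each justified by listing all of its moves:
(1,4): →(0,4)(W), (1,1)(W), (1,0)(W), (0,3)(W) — all W, so L
(1,5): →(0,5)(W), (1,2)(W), (1,1)(W), (1,0)(W), (0,4)(W) — all W, so L
(2,0): →(1,0)(W) only, which is W, so L
(2,1): →(1,1)(W), (1,0)(W) — all W, so L
(2,2): →(1,2)(W), (1,1)(W) — all W, so L
(3,4): →(2,4)(W), (3,1)(W), (3,0)(W), (2,3)(W) — all W, so L
(3,5): →(2,5)(W), (3,2)(W), (3,1)(W), (3,0)(W), (2,4)(W) — all W, so L
(4,0): →(3,0)(W) only, which is W, so L
(4,1): →(3,1)(W), (3,0)(W) — all W, so L
(4,2): →(3,2)(W), (3,1)(W) — all W, so L
(5,4): →(4,4)(W), (0,4)(W), (5,1)(W), (5,0)(W), (4,3)(W) — all W, so L
(5,5): →(4,5)(W), (0,5)(W), (5,2)(W), (5,1)(W), (5,0)(W), (4,4)(W) — all W, so L
(6,0): →(5,0)(W), (1,0)(W) — all W, so L
(6,1): →(5,1)(W), (1,1)(W), (5,0)(W) — all W, so L
(6,2): →(5,2)(W), (1,2)(W), (5,1)(W) — all W, so L
(7,4): →(6,4)(W), (2,4)(W), (7,1)(W), (7,0)(W), (6,3)(W) — all W, so L
(7,5): →(6,5)(W), (2,5)(W), (7,2)(W), (7,1)(W), (7,0)(W), (6,4)(W) — all W, so L
Every other cell has at least one move into one of the L cells above, so it is W.
(7,4): one of the L cells justified above, so L
(0,5): the move to (0,2) reaches an L cell, so W

(7,4): L, (0,5): W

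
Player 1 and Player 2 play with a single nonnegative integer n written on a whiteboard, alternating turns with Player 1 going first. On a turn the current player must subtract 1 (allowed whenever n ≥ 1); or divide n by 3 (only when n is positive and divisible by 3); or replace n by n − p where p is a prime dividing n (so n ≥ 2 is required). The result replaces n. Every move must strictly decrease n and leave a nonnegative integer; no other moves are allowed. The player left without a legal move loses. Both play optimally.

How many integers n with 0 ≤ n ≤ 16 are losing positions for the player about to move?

4

Build the W/L table. Terminal = L. A non-terminal position is W if it has a move to some L; otherwise it is L.
n=0: no move → L
n=1: →0(L), so W
n=2: →0(L), so W
n=3: →0(L), so W
n=4: →2(W), 3(W) — all W, so L
n=5: →0(L), so W
n=6: →4(L), so W
n=7: →0(L), so W
n=8: →6(W), 7(W) — all W, so L
n=9: →8(L), so W
n=10: →8(L), so W
n=11: →0(L), so W
n=12: →4(L), so W
n=13: →0(L), so W
n=14: →7(W), 12(W), 13(W) — all W, so L
n=15: →14(L), so W
n=16: →14(L), so W
L entries with 0 ≤ n ≤ 16: n = 0, 4, 8, 14; that makes 4.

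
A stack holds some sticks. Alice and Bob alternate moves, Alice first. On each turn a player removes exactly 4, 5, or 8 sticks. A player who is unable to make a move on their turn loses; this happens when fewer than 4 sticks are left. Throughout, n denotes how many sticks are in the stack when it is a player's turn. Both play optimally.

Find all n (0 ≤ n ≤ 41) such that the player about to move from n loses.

0, 1, 2, 3, 12, 13, 14, 15, 24, 25, 26, 27, 36, 37, 38, 39

Work bottom-up. With no move the player to move loses. Otherwise the position is W if at least one move leads to an L position for the opponent, and L if every move leads to a W.
n=0: no move → L
n=1: no move → L
n=2: no move → L
n=3: no move → L
n=4: →0(L), so W
n=5: →1(L), so W
n=6: →2(L), so W
n=7: →3(L), so W
n=8: →3(L), so W
n=9: →1(L), so W
n=10: →2(L), so W
n=11: →3(L), so W
n=12: →8(W), 7(W), 4(W) — all W, so L
n=13: →9(W), 8(W), 5(W) — all W, so L
n=14: →10(W), 9(W), 6(W) — all W, so L
n=15: →11(W), 10(W), 7(W) — all W, so L
n=16: →12(L), so W
n=17: →13(L), so W
n=18: →14(L), so W
n=19: →15(L), so W
n=20: →15(L), so W
n=21: →13(L), so W
n=22: →14(L), so W
n=23: →15(L), so W
n=24: →20(W), 19(W), 16(W) — all W, so L
n=25: →21(W), 20(W), 17(W) — all W, so L
n=26: →22(W), 21(W), 18(W) — all W, so L
n=27: →23(W), 22(W), 19(W) — all W, so L
n=28: →24(L), so W
n=29: →25(L), so W
n=30: →26(L), so W
n=31: →27(L), so W
n=32: →27(L), so W
n=33: →25(L), so W
n=34: →26(L), so W
n=35: →27(L), so W
n=36: →32(W), 31(W), 28(W) — all W, so L
n=37: →33(W), 32(W), 29(W) — all W, so L
n=38: →34(W), 33(W), 30(W) — all W, so L
n=39: →35(W), 34(W), 31(W) — all W, so L
n=40: →36(L), so W
n=41: →37(L), so W
The losing starting values of n are exactly the entries labelled L in this table (16 of them).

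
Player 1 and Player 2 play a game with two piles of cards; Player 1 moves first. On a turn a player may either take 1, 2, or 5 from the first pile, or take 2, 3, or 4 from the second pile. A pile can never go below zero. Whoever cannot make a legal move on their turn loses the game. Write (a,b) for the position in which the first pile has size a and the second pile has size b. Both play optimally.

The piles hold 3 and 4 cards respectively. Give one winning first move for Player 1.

Move to (2,4).

Use the standard recursion: the mover loses at a terminal position; elsewhere, the mover wins exactly when some move hands the opponent an L position.
No move ever increases a pile, so every position that can arise here has a ≤ 3 and b ≤ 4; it is enough to label the cells with 0 ≤ a ≤ 3 and 0 ≤ b ≤ 4.
Every move lowers a or b (never raises either), so fill the grid row by row in increasing a, and left to right within a row: each cell's successors are then already labelled.
      b=0  b=1  b=2  b=3  b=4
a=0:    L    L    W    W    W
a=1:    W    W    L    L    W
a=2:    W    W    W    W    L
a=3:    L    L    W    W    W
Cells with no legal move (terminal, hence L): (0,0), (0,1).
The remaining L cells, each justified by listing all of its moves:
(1,2): →(0,2)(W), (1,0)(W) — all W, so L
(1,3): →(0,3)(W), (1,1)(W), (1,0)(W) — all W, so L
(2,4): →(1,4)(W), (0,4)(W), (2,2)(W), (2,1)(W), (2,0)(W) — all W, so L
(3,0): →(2,0)(W), (1,0)(W) — all W, so L
(3,1): →(2,1)(W), (1,1)(W) — all W, so L
Every other cell has at least one move into one of the L cells above, so it is W.
From (3,4), the L positions reachable in one move are: (2,4), (3,1), (3,0). Any move reaching one of these is winning.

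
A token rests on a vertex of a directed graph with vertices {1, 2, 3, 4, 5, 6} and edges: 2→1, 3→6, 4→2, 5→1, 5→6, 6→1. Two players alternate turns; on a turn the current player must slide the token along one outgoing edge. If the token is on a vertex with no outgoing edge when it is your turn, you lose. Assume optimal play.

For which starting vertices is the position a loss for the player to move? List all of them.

Build the W/L table. Terminal = L. A non-terminal position is W if it has a move to some L; otherwise it is L.
Every edge goes from a vertex to one that appears earlier in the order 1, 6, 5, 2, 4, 3, so processing vertices in that order labels each vertex after all of its successors.
1: no outgoing edge → L
6: →1(L), so W
5: →1(L), so W
2: →1(L), so W
4: →2(W) only, which is W, so L
3: →6(W) only, which is W, so L
The losing starting vertices are exactly the entries labelled L in this table (3 of them).

1, 3, 4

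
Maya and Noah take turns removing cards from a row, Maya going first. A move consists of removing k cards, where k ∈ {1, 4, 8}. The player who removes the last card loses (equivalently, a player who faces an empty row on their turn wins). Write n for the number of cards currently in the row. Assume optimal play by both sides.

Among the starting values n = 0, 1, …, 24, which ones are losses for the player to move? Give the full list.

Work bottom-up. With no move the player to move wins. Otherwise the position is W if at least one move leads to an L position for the opponent, and L if every move leads to a W.
n=0: no move; the opponent has just taken the last card and therefore loses → W
n=1: only reaches 0(W), which is W → L
n=2: reaches L-position 1 → W
n=3: only reaches 2(W), which is W → L
n=4: reaches L-position 3 → W
n=5: reaches L-position 1 → W
n=6: only reaches 5(W), 2(W), all W → L
n=7: reaches L-position 6 → W
n=8: only reaches 7(W), 4(W), 0(W), all W → L
n=9: reaches L-position 8 → W
n=10: reaches L-position 6 → W
n=11: reaches L-position 3 → W
n=12: reaches L-position 8 → W
n=13: only reaches 12(W), 9(W), 5(W), all W → L
n=14: reaches L-position 13 → W
n=15: only reaches 14(W), 11(W), 7(W), all W → L
n=16: reaches L-position 15 → W
n=17: reaches L-position 13 → W
n=18: only reaches 17(W), 14(W), 10(W), all W → L
n=19: reaches L-position 18 → W
n=20: only reaches 19(W), 16(W), 12(W), all W → L
n=21: reaches L-position 20 → W
n=22: reaches L-position 18 → W
n=23: reaches L-position 15 → W
n=24: reaches L-position 20 → W
The losing starting values of n are exactly the entries labelled L in this table (8 of them).

1, 3, 6, 8, 13, 15, 18, 20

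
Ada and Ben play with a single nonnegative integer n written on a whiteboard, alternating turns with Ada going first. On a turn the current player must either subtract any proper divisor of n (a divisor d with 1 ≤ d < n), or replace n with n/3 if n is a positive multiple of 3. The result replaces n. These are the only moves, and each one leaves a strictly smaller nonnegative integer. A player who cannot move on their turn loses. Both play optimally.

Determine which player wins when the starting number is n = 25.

Compute win/loss labels from the base case upward. A position with no move is L. Any other position is W if it can reach an L in one move, else L.
n=0: no move → L
n=1: no move → L
n=2: →1(L), so W
n=3: →1(L), so W
n=4: →2(W), 3(W) — all W, so L
n=5: →4(L), so W
n=6: →4(L), so W
n=7: →6(W) only, which is W, so L
n=8: →4(L), so W
n=9: →3(W), 6(W), 8(W) — all W, so L
n=10: →9(L), so W
n=11: →10(W) only, which is W, so L
n=12: →4(L), so W
n=13: →12(W) only, which is W, so L
n=14: →7(L), so W
n=15: →5(W), 10(W), 12(W), 14(W) — all W, so L
n=16: →15(L), so W
n=17: →16(W) only, which is W, so L
n=18: →9(L), so W
n=19: →18(W) only, which is W, so L
n=20: →15(L), so W
n=21: →7(L), so W
n=22: →11(L), so W
n=23: →22(W) only, which is W, so L
n=24: →23(L), so W
n=25: →20(W), 24(W) — all W, so L
Every move from 25 reaches a W position, so the mover loses.

Ben wins.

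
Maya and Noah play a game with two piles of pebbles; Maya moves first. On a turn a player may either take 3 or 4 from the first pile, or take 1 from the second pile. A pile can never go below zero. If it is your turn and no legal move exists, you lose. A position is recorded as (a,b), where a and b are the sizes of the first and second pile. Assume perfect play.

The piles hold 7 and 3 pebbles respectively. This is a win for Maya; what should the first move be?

Move to (4,3).

Classify positions by backward induction: terminal positions (no move available) are L. From any other position, the mover wins iff some move reaches an L.
No move ever increases a pile, so every position that can arise here has a ≤ 7 and b ≤ 3; it is enough to label the cells with 0 ≤ a ≤ 7 and 0 ≤ b ≤ 3.
Every move lowers a or b (never raises either), so fill the grid row by row in increasing a, and left to right within a row: each cell's successors are then already labelled.
      b=0  b=1  b=2  b=3
a=0:    L    W    L    W
a=1:    L    W    L    W
a=2:    L    W    L    W
a=3:    W    L    W    L
a=4:    W    L    W    L
a=5:    W    L    W    L
a=6:    W    W    W    W
a=7:    L    W    L    W
Cells with no legal move (terminal, hence L): (0,0), (1,0), (2,0).
The remaining L cells, each justified by listing all of its moves:
(0,2): L (sole option (0,1)(W) is W)
(1,2): L (sole option (1,1)(W) is W)
(2,2): L (sole option (2,1)(W) is W)
(3,1): L (options (0,1)(W), (3,0)(W) are all W)
(3,3): L (options (0,3)(W), (3,2)(W) are all W)
(4,1): L (options (1,1)(W), (0,1)(W), (4,0)(W) are all W)
(4,3): L (options (1,3)(W), (0,3)(W), (4,2)(W) are all W)
(5,1): L (options (2,1)(W), (1,1)(W), (5,0)(W) are all W)
(5,3): L (options (2,3)(W), (1,3)(W), (5,2)(W) are all W)
(7,0): L (options (4,0)(W), (3,0)(W) are all W)
(7,2): L (options (4,2)(W), (3,2)(W), (7,1)(W) are all W)
Every other cell has at least one move into one of the L cells above, so it is W.
From (7,3), the L positions reachable in one move are: (4,3), (3,3), (7,2). Any move reaching one of these is winning.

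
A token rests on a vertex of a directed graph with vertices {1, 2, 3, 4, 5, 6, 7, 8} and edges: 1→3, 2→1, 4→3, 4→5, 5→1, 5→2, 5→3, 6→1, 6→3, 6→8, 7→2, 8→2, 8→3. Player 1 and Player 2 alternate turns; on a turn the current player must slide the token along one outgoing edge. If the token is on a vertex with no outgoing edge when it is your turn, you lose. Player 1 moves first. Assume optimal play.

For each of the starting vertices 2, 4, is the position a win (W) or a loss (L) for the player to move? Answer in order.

2: L, 4: W

Build the W/L table. Terminal = L. A non-terminal position is W if it has a move to some L; otherwise it is L.
Every edge goes from a vertex to one that appears earlier in the order 3, 1, 2, 5, 4, 8, 6, 7, so processing vertices in that order labels each vertex after all of its successors.
3: no outgoing edge → L
1: reaches L-position 3 → W
2: only reaches 1(W), which is W → L
5: reaches L-position 2 → W
4: reaches L-position 3 → W
8: reaches L-position 2 → W
6: reaches L-position 3 → W
7: reaches L-position 2 → W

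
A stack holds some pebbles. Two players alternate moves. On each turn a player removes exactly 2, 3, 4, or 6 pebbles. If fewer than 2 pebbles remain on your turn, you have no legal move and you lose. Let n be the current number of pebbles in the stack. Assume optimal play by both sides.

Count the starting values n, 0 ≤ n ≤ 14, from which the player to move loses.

4

Work bottom-up. With no move the player to move loses. Otherwise the position is W if at least one move leads to an L position for the opponent, and L if every move leads to a W.
n=0: no move → L
n=1: no move → L
n=2: reaches L-position 0 → W
n=3: reaches L-position 1 → W
n=4: reaches L-position 1 → W
n=5: reaches L-position 1 → W
n=6: reaches L-position 0 → W
n=7: reaches L-position 1 → W
n=8: only reaches 6(W), 5(W), 4(W), 2(W), all W → L
n=9: only reaches 7(W), 6(W), 5(W), 3(W), all W → L
n=10: reaches L-position 8 → W
n=11: reaches L-position 9 → W
n=12: reaches L-position 9 → W
n=13: reaches L-position 9 → W
n=14: reaches L-position 8 → W
L entries with 0 ≤ n ≤ 14: n = 0, 1, 8, 9; that makes 4.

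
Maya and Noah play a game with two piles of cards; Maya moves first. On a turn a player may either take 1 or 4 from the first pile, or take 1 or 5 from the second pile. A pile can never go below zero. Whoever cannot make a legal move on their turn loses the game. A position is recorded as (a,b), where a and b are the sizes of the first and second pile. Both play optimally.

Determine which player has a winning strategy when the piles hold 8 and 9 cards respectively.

Noah wins.

Work bottom-up. With no move the player to move loses. Otherwise the position is W if at least one move leads to an L position for the opponent, and L if every move leads to a W.
No move ever increases a pile, so every position that can arise here has a ≤ 8 and b ≤ 9; it is enough to label the cells with 0 ≤ a ≤ 8 and 0 ≤ b ≤ 9.
Every move lowers a or b (never raises either), so fill the grid row by row in increasing a, and left to right within a row: each cell's successors are then already labelled.
      b=0  b=1  b=2  b=3  b=4  b=5  b=6  b=7  b=8  b=9
a=0:    L    W    L    W    L    W    L    W    L    W
a=1:    W    L    W    L    W    L    W    L    W    L
a=2:    L    W    L    W    L    W    L    W    L    W
a=3:    W    L    W    L    W    L    W    L    W    L
a=4:    W    W    W    W    W    W    W    W    W    W
a=5:    L    W    L    W    L    W    L    W    L    W
a=6:    W    L    W    L    W    L    W    L    W    L
a=7:    L    W    L    W    L    W    L    W    L    W
a=8:    W    L    W    L    W    L    W    L    W    L
Cells with no legal move (terminal, hence L): (0,0).
The remaining L cells, each justified by listing all of its moves:
(0,2): L (sole option (0,1)(W) is W)
(0,4): L (sole option (0,3)(W) is W)
(0,6): L (options (0,5)(W), (0,1)(W) are all W)
(0,8): L (options (0,7)(W), (0,3)(W) are all W)
(1,1): L (options (0,1)(W), (1,0)(W) are all W)
(1,3): L (options (0,3)(W), (1,2)(W) are all W)
(1,5): L (options (0,5)(W), (1,4)(W), (1,0)(W) are all W)
(1,7): L (options (0,7)(W), (1,6)(W), (1,2)(W) are all W)
(1,9): L (options (0,9)(W), (1,8)(W), (1,4)(W) are all W)
(2,0): L (sole option (1,0)(W) is W)
(2,2): L (options (1,2)(W), (2,1)(W) are all W)
(2,4): L (options (1,4)(W), (2,3)(W) are all W)
(2,6): L (options (1,6)(W), (2,5)(W), (2,1)(W) are all W)
(2,8): L (options (1,8)(W), (2,7)(W), (2,3)(W) are all W)
(3,1): L (options (2,1)(W), (3,0)(W) are all W)
(3,3): L (options (2,3)(W), (3,2)(W) are all W)
(3,5): L (options (2,5)(W), (3,4)(W), (3,0)(W) are all W)
(3,7): L (options (2,7)(W), (3,6)(W), (3,2)(W) are all W)
(3,9): L (options (2,9)(W), (3,8)(W), (3,4)(W) are all W)
(5,0): L (options (4,0)(W), (1,0)(W) are all W)
(5,2): L (options (4,2)(W), (1,2)(W), (5,1)(W) are all W)
(5,4): L (options (4,4)(W), (1,4)(W), (5,3)(W) are all W)
(5,6): L (options (4,6)(W), (1,6)(W), (5,5)(W), (5,1)(W) are all W)
(5,8): L (options (4,8)(W), (1,8)(W), (5,7)(W), (5,3)(W) are all W)
(6,1): L (options (5,1)(W), (2,1)(W), (6,0)(W) are all W)
(6,3): L (options (5,3)(W), (2,3)(W), (6,2)(W) are all W)
(6,5): L (options (5,5)(W), (2,5)(W), (6,4)(W), (6,0)(W) are all W)
(6,7): L (options (5,7)(W), (2,7)(W), (6,6)(W), (6,2)(W) are all W)
(6,9): L (options (5,9)(W), (2,9)(W), (6,8)(W), (6,4)(W) are all W)
(7,0): L (options (6,0)(W), (3,0)(W) are all W)
(7,2): L (options (6,2)(W), (3,2)(W), (7,1)(W) are all W)
(7,4): L (options (6,4)(W), (3,4)(W), (7,3)(W) are all W)
(7,6): L (options (6,6)(W), (3,6)(W), (7,5)(W), (7,1)(W) are all W)
(7,8): L (options (6,8)(W), (3,8)(W), (7,7)(W), (7,3)(W) are all W)
(8,1): L (options (7,1)(W), (4,1)(W), (8,0)(W) are all W)
(8,3): L (options (7,3)(W), (4,3)(W), (8,2)(W) are all W)
(8,5): L (options (7,5)(W), (4,5)(W), (8,4)(W), (8,0)(W) are all W)
(8,7): L (options (7,7)(W), (4,7)(W), (8,6)(W), (8,2)(W) are all W)
(8,9): L (options (7,9)(W), (4,9)(W), (8,8)(W), (8,4)(W) are all W)
Every other cell has at least one move into one of the L cells above, so it is W.
Every move from (8,9) reaches a W position, so the mover loses.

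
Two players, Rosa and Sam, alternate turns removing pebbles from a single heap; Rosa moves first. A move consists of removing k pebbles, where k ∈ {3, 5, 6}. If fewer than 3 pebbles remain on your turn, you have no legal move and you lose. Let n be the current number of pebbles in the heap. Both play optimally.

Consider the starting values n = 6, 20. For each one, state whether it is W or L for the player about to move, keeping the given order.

6: W, 20: L

Build the W/L table. Terminal = L. A non-terminal position is W if it has a move to some L; otherwise it is L.
n=0: no move → L
n=1: no move → L
n=2: no move → L
n=3: W (go to 0, an L position)
n=4: W (go to 1, an L position)
n=5: W (go to 2, an L position)
n=6: W (go to 1, an L position)
n=7: W (go to 2, an L position)
n=8: W (go to 2, an L position)
n=9: L (options 6(W), 4(W), 3(W) are all W)
n=10: L (options 7(W), 5(W), 4(W) are all W)
n=11: L (options 8(W), 6(W), 5(W) are all W)
n=12: W (go to 9, an L position)
n=13: W (go to 10, an L position)
n=14: W (go to 11, an L position)
n=15: W (go to 10, an L position)
n=16: W (go to 11, an L position)
n=17: W (go to 11, an L position)
n=18: L (options 15(W), 13(W), 12(W) are all W)
n=19: L (options 16(W), 14(W), 13(W) are all W)
n=20: L (options 17(W), 15(W), 14(W) are all W)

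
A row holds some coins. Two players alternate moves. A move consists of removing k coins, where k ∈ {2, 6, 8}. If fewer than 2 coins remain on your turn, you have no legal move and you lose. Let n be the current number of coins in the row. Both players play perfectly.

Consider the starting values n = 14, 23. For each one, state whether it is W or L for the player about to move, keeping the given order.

Work bottom-up. With no move the player to move loses. Otherwise the position is W if at least one move leads to an L position for the opponent, and L if every move leads to a W.
n=0: no move → L
n=1: no move → L
n=2: W (go to 0, an L position)
n=3: W (go to 1, an L position)
n=4: L (sole option 2(W) is W)
n=5: L (sole option 3(W) is W)
n=6: W (go to 4, an L position)
n=7: W (go to 5, an L position)
n=8: W (go to 0, an L position)
n=9: W (go to 1, an L position)
n=10: W (go to 4, an L position)
n=11: W (go to 5, an L position)
n=12: W (go to 4, an L position)
n=13: W (go to 5, an L position)
n=14: L (options 12(W), 8(W), 6(W) are all W)
n=15: L (options 13(W), 9(W), 7(W) are all W)
n=16: W (go to 14, an L position)
n=17: W (go to 15, an L position)
n=18: L (options 16(W), 12(W), 10(W) are all W)
n=19: L (options 17(W), 13(W), 11(W) are all W)
n=20: W (go to 18, an L position)
n=21: W (go to 19, an L position)
n=22: W (go to 14, an L position)
n=23: W (go to 15, an L position)

14: L, 23: W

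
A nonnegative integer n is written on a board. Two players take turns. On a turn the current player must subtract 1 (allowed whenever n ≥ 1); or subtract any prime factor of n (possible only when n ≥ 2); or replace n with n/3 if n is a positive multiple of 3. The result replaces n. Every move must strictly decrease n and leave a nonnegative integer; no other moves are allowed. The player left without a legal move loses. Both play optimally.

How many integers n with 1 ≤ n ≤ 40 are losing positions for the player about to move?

Build the W/L table. Terminal = L. A non-terminal position is W if it has a move to some L; otherwise it is L.
n=0: no move → L
n=1: can move to 0, which is L ⇒ W
n=2: can move to 0, which is L ⇒ W
n=3: can move to 0, which is L ⇒ W
n=4: moves to 2(W), 3(W); every one is W ⇒ L
n=5: can move to 0, which is L ⇒ W
n=6: can move to 4, which is L ⇒ W
n=7: can move to 0, which is L ⇒ W
n=8: moves to 6(W), 7(W); every one is W ⇒ L
n=9: can move to 8, which is L ⇒ W
n=10: can move to 8, which is L ⇒ W
n=11: can move to 0, which is L ⇒ W
n=12: can move to 4, which is L ⇒ W
n=13: can move to 0, which is L ⇒ W
n=14: moves to 7(W), 12(W), 13(W); every one is W ⇒ L
n=15: can move to 14, which is L ⇒ W
n=16: can move to 14, which is L ⇒ W
n=17: can move to 0, which is L ⇒ W
n=18: moves to 6(W), 15(W), 16(W), 17(W); every one is W ⇒ L
n=19: can move to 0, which is L ⇒ W
n=20: can move to 18, which is L ⇒ W
n=21: can move to 14, which is L ⇒ W
n=22: moves to 11(W), 20(W), 21(W); every one is W ⇒ L
n=23: can move to 0, which is L ⇒ W
n=24: can move to 8, which is L ⇒ W
n=25: moves to 20(W), 24(W); every one is W ⇒ L
n=26: can move to 25, which is L ⇒ W
n=27: moves to 9(W), 24(W), 26(W); every one is W ⇒ L
n=28: can move to 27, which is L ⇒ W
n=29: can move to 0, which is L ⇒ W
n=30: can move to 25, which is L ⇒ W
n=31: can move to 0, which is L ⇒ W
n=32: moves to 30(W), 31(W); every one is W ⇒ L
n=33: can move to 22, which is L ⇒ W
n=34: can move to 32, which is L ⇒ W
n=35: moves to 28(W), 30(W), 34(W); every one is W ⇒ L
n=36: can move to 35, which is L ⇒ W
n=37: can move to 0, which is L ⇒ W
n=38: moves to 19(W), 36(W), 37(W); every one is W ⇒ L
n=39: can move to 38, which is L ⇒ W
n=40: can move to 35, which is L ⇒ W
L entries with 1 ≤ n ≤ 40 (n=0 is outside the asked range and is not counted): n = 4, 8, 14, 18, 22, 25, 27, 32, 35, 38; that makes 10.

10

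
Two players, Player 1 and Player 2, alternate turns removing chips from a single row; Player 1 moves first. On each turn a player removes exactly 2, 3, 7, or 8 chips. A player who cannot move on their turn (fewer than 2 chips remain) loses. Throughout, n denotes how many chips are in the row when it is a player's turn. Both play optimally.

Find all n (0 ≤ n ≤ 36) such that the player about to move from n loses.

0, 1, 5, 6, 10, 11, 15, 16, 20, 21, 25, 26, 30, 31, 35, 36

Build the W/L table. Terminal = L. A non-terminal position is W if it has a move to some L; otherwise it is L.
n=0: no move → L
n=1: no move → L
n=2: reaches L-position 0 → W
n=3: reaches L-position 1 → W
n=4: reaches L-position 1 → W
n=5: only reaches 3(W), 2(W), all W → L
n=6: only reaches 4(W), 3(W), all W → L
n=7: reaches L-position 5 → W
n=8: reaches L-position 6 → W
n=9: reaches L-position 6 → W
n=10: only reaches 8(W), 7(W), 3(W), 2(W), all W → L
n=11: only reaches 9(W), 8(W), 4(W), 3(W), all W → L
n=12: reaches L-position 10 → W
n=13: reaches L-position 11 → W
n=14: reaches L-position 11 → W
n=15: only reaches 13(W), 12(W), 8(W), 7(W), all W → L
n=16: only reaches 14(W), 13(W), 9(W), 8(W), all W → L
n=17: reaches L-position 15 → W
n=18: reaches L-position 16 → W
n=19: reaches L-position 16 → W
n=20: only reaches 18(W), 17(W), 13(W), 12(W), all W → L
n=21: only reaches 19(W), 18(W), 14(W), 13(W), all W → L
n=22: reaches L-position 20 → W
n=23: reaches L-position 21 → W
n=24: reaches L-position 21 → W
n=25: only reaches 23(W), 22(W), 18(W), 17(W), all W → L
n=26: only reaches 24(W), 23(W), 19(W), 18(W), all W → L
n=27: reaches L-position 25 → W
n=28: reaches L-position 26 → W
n=29: reaches L-position 26 → W
n=30: only reaches 28(W), 27(W), 23(W), 22(W), all W → L
n=31: only reaches 29(W), 28(W), 24(W), 23(W), all W → L
n=32: reaches L-position 30 → W
n=33: reaches L-position 31 → W
n=34: reaches L-position 31 → W
n=35: only reaches 33(W), 32(W), 28(W), 27(W), all W → L
n=36: only reaches 34(W), 33(W), 29(W), 28(W), all W → L
Reading off the rows marked L gives the requested list; there are 16 such values of n.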